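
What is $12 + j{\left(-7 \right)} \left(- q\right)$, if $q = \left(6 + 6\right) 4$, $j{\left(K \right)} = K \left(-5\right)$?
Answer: $-1668$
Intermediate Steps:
$j{\left(K \right)} = - 5 K$
$q = 48$ ($q = 12 \cdot 4 = 48$)
$12 + j{\left(-7 \right)} \left(- q\right) = 12 + \left(-5\right) \left(-7\right) \left(\left(-1\right) 48\right) = 12 + 35 \left(-48\right) = 12 - 1680 = -1668$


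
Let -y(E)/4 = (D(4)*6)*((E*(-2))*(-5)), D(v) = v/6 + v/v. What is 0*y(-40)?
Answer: 0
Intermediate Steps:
D(v) = 1 + v/6 (D(v) = v*(1/6) + 1 = v/6 + 1 = 1 + v/6)
y(E) = -400*E (y(E) = -4*(1 + (1/6)*4)*6*(E*(-2))*(-5) = -4*(1 + 2/3)*6*-2*E*(-5) = -4*(5/3)*6*10*E = -40*10*E = -400*E)
0*y(-40) = 0*(-400*(-40)) = 0*16000 = 0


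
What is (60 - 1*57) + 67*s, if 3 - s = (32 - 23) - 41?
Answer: 2348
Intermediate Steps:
s = 35 (s = 3 - ((32 - 23) - 41) = 3 - (9 - 41) = 3 - 1*(-32) = 3 + 32 = 35)
(60 - 1*57) + 67*s = (60 - 1*57) + 67*35 = (60 - 57) + 2345 = 3 + 2345 = 2348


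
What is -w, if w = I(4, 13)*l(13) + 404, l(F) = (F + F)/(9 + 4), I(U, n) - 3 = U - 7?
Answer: -404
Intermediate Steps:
I(U, n) = -4 + U (I(U, n) = 3 + (U - 7) = 3 + (-7 + U) = -4 + U)
l(F) = 2*F/13 (l(F) = (2*F)/13 = (2*F)*(1/13) = 2*F/13)
w = 404 (w = (-4 + 4)*((2/13)*13) + 404 = 0*2 + 404 = 0 + 404 = 404)
-w = -1*404 = -404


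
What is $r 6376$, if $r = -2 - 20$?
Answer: $-140272$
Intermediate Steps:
$r = -22$ ($r = -2 - 20 = -22$)
$r 6376 = \left(-22\right) 6376 = -140272$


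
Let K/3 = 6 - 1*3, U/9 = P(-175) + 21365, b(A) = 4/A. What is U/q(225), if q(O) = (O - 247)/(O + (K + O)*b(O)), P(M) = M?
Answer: -109257759/55 ≈ -1.9865e+6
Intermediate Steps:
U = 190710 (U = 9*(-175 + 21365) = 9*21190 = 190710)
K = 9 (K = 3*(6 - 1*3) = 3*(6 - 3) = 3*3 = 9)
q(O) = (-247 + O)/(O + 4*(9 + O)/O) (q(O) = (O - 247)/(O + (9 + O)*(4/O)) = (-247 + O)/(O + 4*(9 + O)/O))
U/q(225) = 190710/((225*(-247 + 225)/(36 + 225*(4 + 225)))) = 190710/((225*(-22)/(36 + 225*229))) = 190710/((225*(-22)/(36 + 51525))) = 190710/((225*(-22)/51561)) = 190710/((225*(1/51561)*(-22))) = 190710/(-550/5729) = 190710*(-5729/550) = -109257759/55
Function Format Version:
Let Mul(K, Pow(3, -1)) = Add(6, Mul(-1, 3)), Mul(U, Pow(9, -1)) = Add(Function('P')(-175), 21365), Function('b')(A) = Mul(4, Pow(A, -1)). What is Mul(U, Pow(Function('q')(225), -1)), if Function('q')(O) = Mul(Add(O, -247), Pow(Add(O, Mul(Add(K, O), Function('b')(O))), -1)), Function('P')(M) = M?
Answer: Rational(-109257759, 55) ≈ -1.9865e+6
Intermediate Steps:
U = 190710 (U = Mul(9, Add(-175, 21365)) = Mul(9, 21190) = 190710)
K = 9 (K = Mul(3, Add(6, Mul(-1, 3))) = Mul(3, Add(6, -3)) = Mul(3, 3) = 9)
Function('q')(O) = Mul(Pow(Add(O, Mul(4, Pow(O, -1), Add(9, O))), -1), Add(-247, O)) (Function('q')(O) = Mul(Add(O, -247), Pow(Add(O, Mul(Add(9, O), Mul(4, Pow(O, -1)))), -1)) = Mul(Add(-247, O), Pow(Add(O, Mul(4, Pow(O, -1), Add(9, O))), -1)) = Mul(Pow(Add(O, Mul(4, Pow(O, -1), Add(9, O))), -1), Add(-247, O)))
Mul(U, Pow(Function('q')(225), -1)) = Mul(190710, Pow(Mul(225, Pow(Add(36, Mul(225, Add(4, 225))), -1), Add(-247, 225)), -1)) = Mul(190710, Pow(Mul(225, Pow(Add(36, Mul(225, 229)), -1), -22), -1)) = Mul(190710, Pow(Mul(225, Pow(Add(36, 51525), -1), -22), -1)) = Mul(190710, Pow(Mul(225, Pow(51561, -1), -22), -1)) = Mul(190710, Pow(Mul(225, Rational(1, 51561), -22), -1)) = Mul(190710, Pow(Rational(-550, 5729), -1)) = Mul(190710, Rational(-5729, 550)) = Rational(-109257759, 55)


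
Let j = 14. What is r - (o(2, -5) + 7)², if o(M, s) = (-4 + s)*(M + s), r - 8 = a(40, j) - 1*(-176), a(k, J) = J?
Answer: -958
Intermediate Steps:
r = 198 (r = 8 + (14 - 1*(-176)) = 8 + (14 + 176) = 8 + 190 = 198)
r - (o(2, -5) + 7)² = 198 - (((-5)² - 4*2 - 4*(-5) + 2*(-5)) + 7)² = 198 - ((25 - 8 + 20 - 10) + 7)² = 198 - (27 + 7)² = 198 - 1*34² = 198 - 1*1156 = 198 - 1156 = -958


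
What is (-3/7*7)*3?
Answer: -9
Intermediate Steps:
(-3/7*7)*3 = (-3*1/7*7)*3 = -3/7*7*3 = -3*3 = -9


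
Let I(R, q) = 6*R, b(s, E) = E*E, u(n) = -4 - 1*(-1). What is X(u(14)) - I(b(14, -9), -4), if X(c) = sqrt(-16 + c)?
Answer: -486 + I*sqrt(19) ≈ -486.0 + 4.3589*I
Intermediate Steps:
u(n) = -3 (u(n) = -4 + 1 = -3)
b(s, E) = E**2
X(u(14)) - I(b(14, -9), -4) = sqrt(-16 - 3) - 6*(-9)**2 = sqrt(-19) - 6*81 = I*sqrt(19) - 1*486 = I*sqrt(19) - 486 = -486 + I*sqrt(19)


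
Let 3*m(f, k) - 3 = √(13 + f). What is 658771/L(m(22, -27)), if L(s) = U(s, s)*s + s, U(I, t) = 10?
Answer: -5928939/286 + 1976313*√35/286 ≈ 20151.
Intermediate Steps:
m(f, k) = 1 + √(13 + f)/3
L(s) = 11*s (L(s) = 10*s + s = 11*s)
658771/L(m(22, -27)) = 658771/((11*(1 + √(13 + 22)/3))) = 658771/((11*(1 + √35/3))) = 658771/(11 + 11*√35/3)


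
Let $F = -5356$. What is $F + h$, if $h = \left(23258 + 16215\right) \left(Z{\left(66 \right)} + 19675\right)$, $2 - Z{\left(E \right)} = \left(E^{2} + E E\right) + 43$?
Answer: $431118750$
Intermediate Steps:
$Z{\left(E \right)} = -41 - 2 E^{2}$ ($Z{\left(E \right)} = 2 - \left(\left(E^{2} + E E\right) + 43\right) = 2 - \left(\left(E^{2} + E^{2}\right) + 43\right) = 2 - \left(2 E^{2} + 43\right) = 2 - \left(43 + 2 E^{2}\right) = -41 - 2 E^{2}$)
$h = 431124106$ ($h = \left(23258 + 16215\right) \left(\left(-41 - 2 \cdot 66^{2}\right) + 19675\right) = 39473 \left(\left(-41 - 8712\right) + 19675\right) = 39473 \left(-8753 + 19675\right) = 39473 \cdot 10922 = 431124106$)
$F + h = -5356 + 431124106 = 431118750$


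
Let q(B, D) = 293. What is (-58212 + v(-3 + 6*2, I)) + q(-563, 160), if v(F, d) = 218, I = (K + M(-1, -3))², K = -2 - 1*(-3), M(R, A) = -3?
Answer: -57701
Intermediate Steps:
K = 1 (K = -2 + 3 = 1)
I = 4 (I = (1 - 3)² = (-2)² = 4)
(-58212 + v(-3 + 6*2, I)) + q(-563, 160) = (-58212 + 218) + 293 = -57994 + 293 = -57701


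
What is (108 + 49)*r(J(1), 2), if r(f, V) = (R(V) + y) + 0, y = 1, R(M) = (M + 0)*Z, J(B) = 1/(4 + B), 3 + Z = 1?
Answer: -471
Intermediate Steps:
Z = -2 (Z = -3 + 1 = -2)
R(M) = -2*M (R(M) = (M + 0)*(-2) = M*(-2) = -2*M)
r(f, V) = 1 - 2*V (r(f, V) = (-2*V + 1) + 0 = (1 - 2*V) + 0 = 1 - 2*V)
(108 + 49)*r(J(1), 2) = (108 + 49)*(1 - 2*2) = 157*(1 - 4) = 157*(-3) = -471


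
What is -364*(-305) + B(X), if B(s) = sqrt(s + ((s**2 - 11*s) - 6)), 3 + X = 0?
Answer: 111020 + sqrt(33) ≈ 1.1103e+5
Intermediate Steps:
X = -3 (X = -3 + 0 = -3)
B(s) = sqrt(-6 + s**2 - 10*s) (B(s) = sqrt(s + (-6 + s**2 - 11*s)) = sqrt(-6 + s**2 - 10*s))
-364*(-305) + B(X) = -364*(-305) + sqrt(-6 + (-3)**2 - 10*(-3)) = 111020 + sqrt(-6 + 9 + 30) = 111020 + sqrt(33)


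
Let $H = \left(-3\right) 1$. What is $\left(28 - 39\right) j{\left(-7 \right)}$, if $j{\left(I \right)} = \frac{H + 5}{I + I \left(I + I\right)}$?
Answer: $- \frac{22}{91} \approx -0.24176$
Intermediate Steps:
$H = -3$
$j{\left(I \right)} = \frac{2}{I + 2 I^{2}}$ ($j{\left(I \right)} = \frac{-3 + 5}{I + I \left(I + I\right)} = \frac{2}{I + I 2 I} = \frac{2}{I + 2 I^{2}}$)
$\left(28 - 39\right) j{\left(-7 \right)} = \left(28 - 39\right) \frac{2}{\left(-7\right) \left(1 + 2 \left(-7\right)\right)} = - 11 \cdot 2 \left(- \frac{1}{7}\right) \frac{1}{1 - 14} = - 11 \cdot 2 \left(- \frac{1}{7}\right) \frac{1}{-13} = - 11 \cdot 2 \left(- \frac{1}{7}\right) \left(- \frac{1}{13}\right) = \left(-11\right) \frac{2}{91} = - \frac{22}{91}$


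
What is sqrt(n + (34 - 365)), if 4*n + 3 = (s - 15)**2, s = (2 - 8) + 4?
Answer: I*sqrt(1038)/2 ≈ 16.109*I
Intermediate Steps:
s = -2 (s = -6 + 4 = -2)
n = 143/2 (n = -3/4 + (-2 - 15)**2/4 = -3/4 + (1/4)*(-17)**2 = -3/4 + (1/4)*289 = -3/4 + 289/4 = 143/2 ≈ 71.500)
sqrt(n + (34 - 365)) = sqrt(143/2 + (34 - 365)) = sqrt(143/2 - 331) = sqrt(-519/2) = I*sqrt(1038)/2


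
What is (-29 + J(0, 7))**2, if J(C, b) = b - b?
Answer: 841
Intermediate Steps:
J(C, b) = 0
(-29 + J(0, 7))**2 = (-29 + 0)**2 = (-29)**2 = 841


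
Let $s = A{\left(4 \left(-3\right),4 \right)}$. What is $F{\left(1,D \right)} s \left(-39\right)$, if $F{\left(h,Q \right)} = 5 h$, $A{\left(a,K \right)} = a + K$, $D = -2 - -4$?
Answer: $1560$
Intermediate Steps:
$D = 2$ ($D = -2 + 4 = 2$)
$A{\left(a,K \right)} = K + a$
$s = -8$ ($s = 4 + 4 \left(-3\right) = 4 - 12 = -8$)
$F{\left(1,D \right)} s \left(-39\right) = 5 \cdot 1 \left(-8\right) \left(-39\right) = 5 \left(-8\right) \left(-39\right) = \left(-40\right) \left(-39\right) = 1560$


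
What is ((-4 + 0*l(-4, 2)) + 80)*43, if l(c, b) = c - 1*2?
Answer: 3268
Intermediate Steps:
l(c, b) = -2 + c (l(c, b) = c - 2 = -2 + c)
((-4 + 0*l(-4, 2)) + 80)*43 = ((-4 + 0*(-2 - 4)) + 80)*43 = ((-4 + 0*(-6)) + 80)*43 = ((-4 + 0) + 80)*43 = (-4 + 80)*43 = 76*43 = 3268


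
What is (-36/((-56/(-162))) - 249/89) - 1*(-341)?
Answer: 145819/623 ≈ 234.06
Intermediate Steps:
(-36/((-56/(-162))) - 249/89) - 1*(-341) = (-36/((-56*(-1/162))) - 249*1/89) + 341 = (-36/28/81 - 249/89) + 341 = (-36*81/28 - 249/89) + 341 = (-729/7 - 249/89) + 341 = -66624/623 + 341 = 145819/623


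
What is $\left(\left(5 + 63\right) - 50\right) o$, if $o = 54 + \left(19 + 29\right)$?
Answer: $1836$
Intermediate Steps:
$o = 102$ ($o = 54 + 48 = 102$)
$\left(\left(5 + 63\right) - 50\right) o = \left(\left(5 + 63\right) - 50\right) 102 = \left(68 - 50\right) 102 = 18 \cdot 102 = 1836$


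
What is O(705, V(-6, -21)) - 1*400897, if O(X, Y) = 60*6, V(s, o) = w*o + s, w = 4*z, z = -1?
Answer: -400537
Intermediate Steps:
w = -4 (w = 4*(-1) = -4)
V(s, o) = s - 4*o (V(s, o) = -4*o + s = s - 4*o)
O(X, Y) = 360
O(705, V(-6, -21)) - 1*400897 = 360 - 1*400897 = 360 - 400897 = -400537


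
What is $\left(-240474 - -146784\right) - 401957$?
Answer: $-495647$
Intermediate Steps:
$\left(-240474 - -146784\right) - 401957 = \left(-240474 + 146784\right) - 401957 = -93690 - 401957 = -495647$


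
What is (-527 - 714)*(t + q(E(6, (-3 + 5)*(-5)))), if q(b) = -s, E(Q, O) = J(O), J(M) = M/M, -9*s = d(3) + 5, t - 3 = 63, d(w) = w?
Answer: -747082/9 ≈ -83009.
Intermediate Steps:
t = 66 (t = 3 + 63 = 66)
s = -8/9 (s = -(3 + 5)/9 = -⅑*8 = -8/9 ≈ -0.88889)
J(M) = 1
E(Q, O) = 1
q(b) = 8/9 (q(b) = -1*(-8/9) = 8/9)
(-527 - 714)*(t + q(E(6, (-3 + 5)*(-5)))) = (-527 - 714)*(66 + 8/9) = -1241*602/9 = -747082/9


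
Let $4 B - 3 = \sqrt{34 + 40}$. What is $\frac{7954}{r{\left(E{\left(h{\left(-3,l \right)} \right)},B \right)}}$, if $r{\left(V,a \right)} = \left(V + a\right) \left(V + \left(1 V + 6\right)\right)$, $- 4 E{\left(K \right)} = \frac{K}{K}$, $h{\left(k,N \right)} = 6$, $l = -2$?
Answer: $- \frac{63632}{385} + \frac{31816 \sqrt{74}}{385} \approx 545.61$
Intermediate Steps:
$E{\left(K \right)} = - \frac{1}{4}$ ($E{\left(K \right)} = - \frac{K \frac{1}{K}}{4} = \left(- \frac{1}{4}\right) 1 = - \frac{1}{4}$)
$B = \frac{3}{4} + \frac{\sqrt{74}}{4}$ ($B = \frac{3}{4} + \frac{\sqrt{34 + 40}}{4} = \frac{3}{4} + \frac{\sqrt{74}}{4} \approx 2.9006$)
$r{\left(V,a \right)} = \left(6 + 2 V\right) \left(V + a\right)$ ($r{\left(V,a \right)} = \left(V + a\right) \left(V + \left(V + 6\right)\right) = \left(V + a\right) \left(V + \left(6 + V\right)\right) = \left(V + a\right) \left(6 + 2 V\right) = \left(6 + 2 V\right) \left(V + a\right)$)
$\frac{7954}{r{\left(E{\left(h{\left(-3,l \right)} \right)},B \right)}} = \frac{7954}{2 \left(- \frac{1}{4}\right)^{2} + 6 \left(- \frac{1}{4}\right) + 6 \left(\frac{3}{4} + \frac{\sqrt{74}}{4}\right) + 2 \left(- \frac{1}{4}\right) \left(\frac{3}{4} + \frac{\sqrt{74}}{4}\right)} = \frac{7954}{2 \cdot \frac{1}{16} - \frac{3}{2} + \left(\frac{9}{2} + \frac{3 \sqrt{74}}{2}\right) - \left(\frac{3}{8} + \frac{\sqrt{74}}{8}\right)} = \frac{7954}{\frac{1}{8} - \frac{3}{2} + \left(\frac{9}{2} + \frac{3 \sqrt{74}}{2}\right) - \left(\frac{3}{8} + \frac{\sqrt{74}}{8}\right)} = \frac{7954}{\frac{11}{4} + \frac{11 \sqrt{74}}{8}}$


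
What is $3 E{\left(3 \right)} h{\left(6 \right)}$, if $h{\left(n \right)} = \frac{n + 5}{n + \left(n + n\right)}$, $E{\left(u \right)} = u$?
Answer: $\frac{11}{2} \approx 5.5$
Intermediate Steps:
$h{\left(n \right)} = \frac{5 + n}{3 n}$ ($h{\left(n \right)} = \frac{5 + n}{n + 2 n} = \frac{5 + n}{3 n}$)
$3 E{\left(3 \right)} h{\left(6 \right)} = 3 \cdot 3 \frac{5 + 6}{3 \cdot 6} = 9 \cdot \frac{1}{3} \cdot \frac{1}{6} \cdot 11 = 9 \cdot \frac{11}{18} = \frac{11}{2}$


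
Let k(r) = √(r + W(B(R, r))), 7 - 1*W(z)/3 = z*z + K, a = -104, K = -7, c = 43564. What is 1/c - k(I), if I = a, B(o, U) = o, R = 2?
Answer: 1/43564 - I*√74 ≈ 2.2955e-5 - 8.6023*I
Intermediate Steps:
I = -104
W(z) = 42 - 3*z² (W(z) = 21 - 3*(z*z - 7) = 21 - 3*(z² - 7) = 21 - 3*(-7 + z²) = 21 + (21 - 3*z²) = 42 - 3*z²)
k(r) = √(30 + r) (k(r) = √(r + (42 - 3*2²)) = √(r + (42 - 3*4)) = √(r + (42 - 12)) = √(r + 30) = √(30 + r))
1/c - k(I) = 1/43564 - √(30 - 104) = 1/43564 - √(-74) = 1/43564 - I*√74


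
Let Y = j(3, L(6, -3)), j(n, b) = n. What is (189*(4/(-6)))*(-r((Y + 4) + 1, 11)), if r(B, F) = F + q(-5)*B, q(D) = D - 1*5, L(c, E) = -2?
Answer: -8694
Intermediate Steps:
q(D) = -5 + D (q(D) = D - 5 = -5 + D)
Y = 3
r(B, F) = F - 10*B (r(B, F) = F + (-5 - 5)*B = F - 10*B)
(189*(4/(-6)))*(-r((Y + 4) + 1, 11)) = (189*(4/(-6)))*(-(11 - 10*((3 + 4) + 1))) = (189*(4*(-⅙)))*(-(11 - 10*(7 + 1))) = (189*(-⅔))*(-(11 - 10*8)) = -(-126)*(11 - 80) = -(-126)*(-69) = -126*69 = -8694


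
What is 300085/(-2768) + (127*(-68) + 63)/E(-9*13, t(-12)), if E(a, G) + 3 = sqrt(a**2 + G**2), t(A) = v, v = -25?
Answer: -4363906117/39596240 - 8573*sqrt(14314)/14305 ≈ -181.91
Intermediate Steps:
t(A) = -25
E(a, G) = -3 + sqrt(G**2 + a**2) (E(a, G) = -3 + sqrt(a**2 + G**2) = -3 + sqrt(G**2 + a**2))
300085/(-2768) + (127*(-68) + 63)/E(-9*13, t(-12)) = 300085/(-2768) + (127*(-68) + 63)/(-3 + sqrt((-25)**2 + (-9*13)**2)) = 300085*(-1/2768) + (-8636 + 63)/(-3 + sqrt(625 + (-117)**2)) = -300085/2768 - 8573/(-3 + sqrt(625 + 13689)) = -300085/2768 - 8573/(-3 + sqrt(14314))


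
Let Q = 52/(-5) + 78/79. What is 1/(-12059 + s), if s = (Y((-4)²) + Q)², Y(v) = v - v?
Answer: -156025/1867681951 ≈ -8.3539e-5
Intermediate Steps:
Y(v) = 0
Q = -3718/395 (Q = 52*(-⅕) + 78*(1/79) = -52/5 + 78/79 = -3718/395 ≈ -9.4127)
s = 13823524/156025 (s = (0 - 3718/395)² = (-3718/395)² = 13823524/156025 ≈ 88.598)
1/(-12059 + s) = 1/(-12059 + 13823524/156025) = 1/(-1867681951/156025) = -156025/1867681951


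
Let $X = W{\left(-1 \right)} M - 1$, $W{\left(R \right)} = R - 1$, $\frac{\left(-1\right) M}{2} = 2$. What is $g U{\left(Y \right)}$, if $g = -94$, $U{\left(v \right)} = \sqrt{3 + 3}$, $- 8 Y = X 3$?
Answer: $- 94 \sqrt{6} \approx -230.25$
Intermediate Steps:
$M = -4$ ($M = \left(-2\right) 2 = -4$)
$W{\left(R \right)} = -1 + R$
$X = 7$ ($X = \left(-1 - 1\right) \left(-4\right) - 1 = \left(-2\right) \left(-4\right) - 1 = 8 - 1 = 7$)
$Y = - \frac{21}{8}$ ($Y = - \frac{7 \cdot 3}{8} = \left(- \frac{1}{8}\right) 21 = - \frac{21}{8} \approx -2.625$)
$U{\left(v \right)} = \sqrt{6}$
$g U{\left(Y \right)} = - 94 \sqrt{6}$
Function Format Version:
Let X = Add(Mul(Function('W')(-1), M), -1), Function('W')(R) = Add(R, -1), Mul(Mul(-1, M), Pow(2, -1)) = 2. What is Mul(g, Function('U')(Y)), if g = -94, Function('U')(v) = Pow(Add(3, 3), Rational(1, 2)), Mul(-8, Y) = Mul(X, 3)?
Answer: Mul(-94, Pow(6, Rational(1, 2))) ≈ -230.25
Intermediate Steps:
M = -4 (M = Mul(-2, 2) = -4)
Function('W')(R) = Add(-1, R)
X = 7 (X = Add(Mul(Add(-1, -1), -4), -1) = Add(Mul(-2, -4), -1) = Add(8, -1) = 7)
Y = Rational(-21, 8) (Y = Mul(Rational(-1, 8), Mul(7, 3)) = Mul(Rational(-1, 8), 21) = Rational(-21, 8) ≈ -2.6250)
Function('U')(v) = Pow(6, Rational(1, 2))
Mul(g, Function('U')(Y)) = Mul(-94, Pow(6, Rational(1, 2)))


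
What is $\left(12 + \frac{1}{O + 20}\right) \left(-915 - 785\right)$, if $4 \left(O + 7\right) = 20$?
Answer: $- \frac{184450}{9} \approx -20494.0$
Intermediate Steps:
$O = -2$ ($O = -7 + \frac{1}{4} \cdot 20 = -7 + 5 = -2$)
$\left(12 + \frac{1}{O + 20}\right) \left(-915 - 785\right) = \left(12 + \frac{1}{-2 + 20}\right) \left(-915 - 785\right) = \left(12 + \frac{1}{18}\right) \left(-1700\right) = \frac{217}{18} \left(-1700\right) = - \frac{184450}{9}$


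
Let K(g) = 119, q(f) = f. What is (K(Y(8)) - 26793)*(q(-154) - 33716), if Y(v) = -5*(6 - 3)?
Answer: 903448380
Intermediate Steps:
Y(v) = -15 (Y(v) = -5*3 = -15)
(K(Y(8)) - 26793)*(q(-154) - 33716) = (119 - 26793)*(-154 - 33716) = -26674*(-33870) = 903448380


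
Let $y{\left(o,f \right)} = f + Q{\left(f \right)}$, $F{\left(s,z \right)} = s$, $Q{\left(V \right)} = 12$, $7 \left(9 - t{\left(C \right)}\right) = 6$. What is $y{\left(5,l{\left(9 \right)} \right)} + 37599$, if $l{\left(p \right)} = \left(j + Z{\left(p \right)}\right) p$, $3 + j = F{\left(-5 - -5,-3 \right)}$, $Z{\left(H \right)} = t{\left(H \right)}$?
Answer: $\frac{263601}{7} \approx 37657.0$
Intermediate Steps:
$t{\left(C \right)} = \frac{57}{7}$ ($t{\left(C \right)} = 9 - \frac{6}{7} = \frac{57}{7}$)
$Z{\left(H \right)} = \frac{57}{7}$
$j = -3$ ($j = -3 - 0 = -3 + \left(-5 + 5\right) = -3 + 0 = -3$)
$l{\left(p \right)} = \frac{36 p}{7}$ ($l{\left(p \right)} = \left(-3 + \frac{57}{7}\right) p = \frac{36 p}{7}$)
$y{\left(o,f \right)} = 12 + f$ ($y{\left(o,f \right)} = f + 12 = 12 + f$)
$y{\left(5,l{\left(9 \right)} \right)} + 37599 = \left(12 + \frac{36}{7} \cdot 9\right) + 37599 = \left(12 + \frac{324}{7}\right) + 37599 = \frac{408}{7} + 37599 = \frac{263601}{7}$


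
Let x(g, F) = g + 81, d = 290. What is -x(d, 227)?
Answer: -371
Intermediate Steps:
x(g, F) = 81 + g
-x(d, 227) = -(81 + 290) = -1*371 = -371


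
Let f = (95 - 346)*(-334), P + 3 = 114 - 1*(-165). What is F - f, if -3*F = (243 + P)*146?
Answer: -109092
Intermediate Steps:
P = 276 (P = -3 + (114 - 1*(-165)) = -3 + (114 + 165) = -3 + 279 = 276)
F = -25258 (F = -(243 + 276)*146/3 = -173*146 = -⅓*75774 = -25258)
f = 83834 (f = -251*(-334) = 83834)
F - f = -25258 - 1*83834 = -25258 - 83834 = -109092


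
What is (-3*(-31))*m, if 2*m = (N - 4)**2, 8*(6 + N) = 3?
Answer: 551397/128 ≈ 4307.8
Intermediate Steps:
N = -45/8 (N = -6 + (1/8)*3 = -6 + 3/8 = -45/8 ≈ -5.6250)
m = 5929/128 (m = (-45/8 - 4)**2/2 = (-77/8)**2/2 = (1/2)*(5929/64) = 5929/128 ≈ 46.320)
(-3*(-31))*m = -3*(-31)*(5929/128) = 93*(5929/128) = 551397/128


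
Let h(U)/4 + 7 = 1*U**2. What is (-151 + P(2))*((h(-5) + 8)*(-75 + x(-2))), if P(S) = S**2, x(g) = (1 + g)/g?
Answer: 876120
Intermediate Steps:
h(U) = -28 + 4*U**2 (h(U) = -28 + 4*(1*U**2) = -28 + 4*U**2)
x(g) = (1 + g)/g
(-151 + P(2))*((h(-5) + 8)*(-75 + x(-2))) = (-151 + 2**2)*(((-28 + 4*(-5)**2) + 8)*(-75 + (1 - 2)/(-2))) = (-151 + 4)*(((-28 + 4*25) + 8)*(-75 - 1/2*(-1))) = -147*((-28 + 100) + 8)*(-75 + 1/2) = -147*(72 + 8)*(-149)/2 = -11760*(-149)/2 = -147*(-5960) = 876120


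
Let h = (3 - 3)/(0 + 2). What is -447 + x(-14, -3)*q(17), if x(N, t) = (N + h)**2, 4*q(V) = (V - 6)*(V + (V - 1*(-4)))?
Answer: 20035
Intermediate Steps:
h = 0 (h = 0/2 = 0*(1/2) = 0)
q(V) = (-6 + V)*(4 + 2*V)/4 (q(V) = ((V - 6)*(V + (V - 1*(-4))))/4 = ((-6 + V)*(V + (V + 4)))/4 = ((-6 + V)*(V + (4 + V)))/4 = ((-6 + V)*(4 + 2*V))/4 = (-6 + V)*(4 + 2*V)/4)
x(N, t) = N**2 (x(N, t) = (N + 0)**2 = N**2)
-447 + x(-14, -3)*q(17) = -447 + (-14)**2*(-6 + (1/2)*17**2 - 2*17) = -447 + 196*(-6 + (1/2)*289 - 34) = -447 + 196*(-6 + 289/2 - 34) = -447 + 196*(209/2) = -447 + 20482 = 20035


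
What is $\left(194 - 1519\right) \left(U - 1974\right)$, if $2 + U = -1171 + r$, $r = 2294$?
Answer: $1130225$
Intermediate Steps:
$U = 1121$ ($U = -2 + \left(-1171 + 2294\right) = -2 + 1123 = 1121$)
$\left(194 - 1519\right) \left(U - 1974\right) = \left(194 - 1519\right) \left(1121 - 1974\right) = \left(-1325\right) \left(-853\right) = 1130225$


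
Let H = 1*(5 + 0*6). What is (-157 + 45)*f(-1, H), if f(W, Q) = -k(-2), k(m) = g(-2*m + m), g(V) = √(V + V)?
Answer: 224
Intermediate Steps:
g(V) = √2*√V (g(V) = √(2*V) = √2*√V)
k(m) = √2*√(-m) (k(m) = √2*√(-2*m + m) = √2*√(-m))
H = 5 (H = 1*(5 + 0) = 1*5 = 5)
f(W, Q) = -2 (f(W, Q) = -√2*√(-1*(-2)) = -√2*√2 = -1*2 = -2)
(-157 + 45)*f(-1, H) = (-157 + 45)*(-2) = -112*(-2) = 224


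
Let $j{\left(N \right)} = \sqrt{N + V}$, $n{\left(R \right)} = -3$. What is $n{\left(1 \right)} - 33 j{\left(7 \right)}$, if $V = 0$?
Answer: $-3 - 33 \sqrt{7} \approx -90.31$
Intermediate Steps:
$j{\left(N \right)} = \sqrt{N}$ ($j{\left(N \right)} = \sqrt{N + 0} = \sqrt{N}$)
$n{\left(1 \right)} - 33 j{\left(7 \right)} = -3 - 33 \sqrt{7}$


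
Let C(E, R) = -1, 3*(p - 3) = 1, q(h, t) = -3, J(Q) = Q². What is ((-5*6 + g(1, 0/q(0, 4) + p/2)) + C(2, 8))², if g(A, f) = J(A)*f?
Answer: 7744/9 ≈ 860.44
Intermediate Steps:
p = 10/3 (p = 3 + (⅓)*1 = 3 + ⅓ = 10/3 ≈ 3.3333)
g(A, f) = f*A² (g(A, f) = A²*f = f*A²)
((-5*6 + g(1, 0/q(0, 4) + p/2)) + C(2, 8))² = ((-5*6 + (0/(-3) + (10/3)/2)*1²) - 1)² = ((-30 + (0*(-⅓) + (10/3)*(½))*1) - 1)² = ((-30 + (0 + 5/3)*1) - 1)² = ((-30 + (5/3)*1) - 1)² = ((-30 + 5/3) - 1)² = (-85/3 - 1)² = (-88/3)² = 7744/9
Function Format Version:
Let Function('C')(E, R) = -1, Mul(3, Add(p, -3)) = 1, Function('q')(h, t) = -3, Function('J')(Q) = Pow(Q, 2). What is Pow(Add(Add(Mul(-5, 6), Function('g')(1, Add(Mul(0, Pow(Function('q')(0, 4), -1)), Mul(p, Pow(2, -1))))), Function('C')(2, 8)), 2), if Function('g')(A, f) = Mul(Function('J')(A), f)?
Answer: Rational(7744, 9) ≈ 860.44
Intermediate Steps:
p = Rational(10, 3) (p = Add(3, Mul(Rational(1, 3), 1)) = Add(3, Rational(1, 3)) = Rational(10, 3) ≈ 3.3333)
Function('g')(A, f) = Mul(f, Pow(A, 2)) (Function('g')(A, f) = Mul(Pow(A, 2), f) = Mul(f, Pow(A, 2)))
Pow(Add(Add(Mul(-5, 6), Function('g')(1, Add(Mul(0, Pow(Function('q')(0, 4), -1)), Mul(p, Pow(2, -1))))), Function('C')(2, 8)), 2) = Pow(Add(Add(Mul(-5, 6), Mul(Add(Mul(0, Pow(-3, -1)), Mul(Rational(10, 3), Pow(2, -1))), Pow(1, 2))), -1), 2) = Pow(Add(Add(-30, Mul(Add(Mul(0, Rational(-1, 3)), Mul(Rational(10, 3), Rational(1, 2))), 1)), -1), 2) = Pow(Add(Add(-30, Mul(Add(0, Rational(5, 3)), 1)), -1), 2) = Pow(Add(Add(-30, Mul(Rational(5, 3), 1)), -1), 2) = Pow(Add(Add(-30, Rational(5, 3)), -1), 2) = Pow(Add(Rational(-85, 3), -1), 2) = Pow(Rational(-88, 3), 2) = Rational(7744, 9)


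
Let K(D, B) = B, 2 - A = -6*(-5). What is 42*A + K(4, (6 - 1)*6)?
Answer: -1146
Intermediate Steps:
A = -28 (A = 2 - (-6)*(-5) = 2 - 1*30 = 2 - 30 = -28)
42*A + K(4, (6 - 1)*6) = 42*(-28) + (6 - 1)*6 = -1176 + 5*6 = -1176 + 30 = -1146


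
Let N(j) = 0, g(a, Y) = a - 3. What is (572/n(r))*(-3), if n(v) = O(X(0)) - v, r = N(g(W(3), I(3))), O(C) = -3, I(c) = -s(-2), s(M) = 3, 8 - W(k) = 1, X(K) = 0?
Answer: 572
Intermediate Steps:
W(k) = 7 (W(k) = 8 - 1*1 = 8 - 1 = 7)
I(c) = -3 (I(c) = -1*3 = -3)
g(a, Y) = -3 + a
r = 0
n(v) = -3 - v
(572/n(r))*(-3) = (572/(-3 - 1*0))*(-3) = (572/(-3 + 0))*(-3) = (572/(-3))*(-3) = (572*(-⅓))*(-3) = -572/3*(-3) = 572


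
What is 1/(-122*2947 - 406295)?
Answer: -1/765829 ≈ -1.3058e-6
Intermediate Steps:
1/(-122*2947 - 406295) = 1/(-359534 - 406295) = 1/(-765829) = -1/765829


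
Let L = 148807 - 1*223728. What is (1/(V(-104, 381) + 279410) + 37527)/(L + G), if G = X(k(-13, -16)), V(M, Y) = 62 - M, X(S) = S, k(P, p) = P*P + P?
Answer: -10491648553/20902499640 ≈ -0.50193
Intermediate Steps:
L = -74921 (L = 148807 - 223728 = -74921)
k(P, p) = P + P² (k(P, p) = P² + P = P + P²)
G = 156 (G = -13*(1 - 13) = -13*(-12) = 156)
(1/(V(-104, 381) + 279410) + 37527)/(L + G) = (1/((62 - 1*(-104)) + 279410) + 37527)/(-74921 + 156) = (1/((62 + 104) + 279410) + 37527)/(-74765) = (1/(166 + 279410) + 37527)*(-1/74765) = (1/279576 + 37527)*(-1/74765) = (10491648553/279576)*(-1/74765) = -10491648553/20902499640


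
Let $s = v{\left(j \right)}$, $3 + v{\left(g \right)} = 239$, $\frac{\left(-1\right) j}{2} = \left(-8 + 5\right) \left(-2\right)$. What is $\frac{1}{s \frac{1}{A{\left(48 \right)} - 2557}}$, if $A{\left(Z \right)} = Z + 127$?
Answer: $- \frac{1191}{118} \approx -10.093$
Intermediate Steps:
$j = -12$ ($j = - 2 \left(-8 + 5\right) \left(-2\right) = - 2 \left(\left(-3\right) \left(-2\right)\right) = \left(-2\right) 6 = -12$)
$v{\left(g \right)} = 236$ ($v{\left(g \right)} = -3 + 239 = 236$)
$A{\left(Z \right)} = 127 + Z$
$s = 236$
$\frac{1}{s \frac{1}{A{\left(48 \right)} - 2557}} = \frac{1}{236 \frac{1}{\left(127 + 48\right) - 2557}} = \frac{1}{236 \frac{1}{175 - 2557}} = \frac{1}{236 \frac{1}{-2382}} = \frac{1}{236 \left(- \frac{1}{2382}\right)} = \frac{1}{- \frac{118}{1191}} = - \frac{1191}{118}$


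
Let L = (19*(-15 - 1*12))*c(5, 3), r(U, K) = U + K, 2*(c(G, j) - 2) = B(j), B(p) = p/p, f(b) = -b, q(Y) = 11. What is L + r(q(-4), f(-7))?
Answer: -2529/2 ≈ -1264.5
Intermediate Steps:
B(p) = 1
c(G, j) = 5/2 (c(G, j) = 2 + (½)*1 = 2 + ½ = 5/2)
r(U, K) = K + U
L = -2565/2 (L = (19*(-15 - 1*12))*(5/2) = (19*(-15 - 12))*(5/2) = (19*(-27))*(5/2) = -513*5/2 = -2565/2 ≈ -1282.5)
L + r(q(-4), f(-7)) = -2565/2 + (-1*(-7) + 11) = -2565/2 + (7 + 11) = -2565/2 + 18 = -2529/2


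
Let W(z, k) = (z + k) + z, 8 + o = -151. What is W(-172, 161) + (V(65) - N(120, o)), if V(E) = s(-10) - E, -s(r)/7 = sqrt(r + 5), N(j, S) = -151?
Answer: -97 - 7*I*sqrt(5) ≈ -97.0 - 15.652*I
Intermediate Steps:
o = -159 (o = -8 - 151 = -159)
s(r) = -7*sqrt(5 + r) (s(r) = -7*sqrt(r + 5) = -7*sqrt(5 + r))
W(z, k) = k + 2*z (W(z, k) = (k + z) + z = k + 2*z)
V(E) = -E - 7*I*sqrt(5) (V(E) = -7*sqrt(5 - 10) - E = -7*I*sqrt(5) - E = -E - 7*I*sqrt(5))
W(-172, 161) + (V(65) - N(120, o)) = (161 + 2*(-172)) + ((-1*65 - 7*I*sqrt(5)) - 1*(-151)) = (161 - 344) + ((-65 - 7*I*sqrt(5)) + 151) = -183 + (86 - 7*I*sqrt(5)) = -97 - 7*I*sqrt(5)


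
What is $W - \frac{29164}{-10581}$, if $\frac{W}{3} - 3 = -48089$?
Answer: $- \frac{1526364734}{10581} \approx -1.4426 \cdot 10^{5}$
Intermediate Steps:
$W = -144258$ ($W = 9 + 3 \left(-48089\right) = 9 - 144267 = -144258$)
$W - \frac{29164}{-10581} = -144258 - \frac{29164}{-10581} = -144258 - 29164 \left(- \frac{1}{10581}\right) = -144258 - - \frac{29164}{10581} = -144258 + \frac{29164}{10581} = - \frac{1526364734}{10581}$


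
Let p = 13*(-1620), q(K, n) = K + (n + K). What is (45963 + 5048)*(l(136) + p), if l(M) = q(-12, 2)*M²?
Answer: -21831279692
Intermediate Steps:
q(K, n) = n + 2*K (q(K, n) = K + (K + n) = n + 2*K)
p = -21060
l(M) = -22*M² (l(M) = (2 + 2*(-12))*M² = (2 - 24)*M² = -22*M²)
(45963 + 5048)*(l(136) + p) = (45963 + 5048)*(-22*136² - 21060) = 51011*(-22*18496 - 21060) = 51011*(-406912 - 21060) = 51011*(-427972) = -21831279692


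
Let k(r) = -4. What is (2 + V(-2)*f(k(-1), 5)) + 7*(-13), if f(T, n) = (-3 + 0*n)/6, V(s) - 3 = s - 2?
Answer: -177/2 ≈ -88.500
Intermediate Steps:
V(s) = 1 + s (V(s) = 3 + (s - 2) = 3 + (-2 + s) = 1 + s)
f(T, n) = -½ (f(T, n) = (-3 + 0)*(⅙) = -3*⅙ = -½)
(2 + V(-2)*f(k(-1), 5)) + 7*(-13) = (2 + (1 - 2)*(-½)) + 7*(-13) = (2 - 1*(-½)) - 91 = (2 + ½) - 91 = 5/2 - 91 = -177/2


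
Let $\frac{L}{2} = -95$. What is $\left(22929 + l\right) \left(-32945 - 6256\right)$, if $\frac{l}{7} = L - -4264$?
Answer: $-2016773847$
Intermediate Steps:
$L = -190$ ($L = 2 \left(-95\right) = -190$)
$l = 28518$ ($l = 7 \left(-190 - -4264\right) = 7 \left(-190 + 4264\right) = 7 \cdot 4074 = 28518$)
$\left(22929 + l\right) \left(-32945 - 6256\right) = \left(22929 + 28518\right) \left(-32945 - 6256\right) = 51447 \left(-39201\right) = -2016773847$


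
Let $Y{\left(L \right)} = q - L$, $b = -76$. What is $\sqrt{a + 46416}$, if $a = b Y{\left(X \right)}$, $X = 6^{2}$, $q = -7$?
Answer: $2 \sqrt{12421} \approx 222.9$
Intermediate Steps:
$X = 36$
$Y{\left(L \right)} = -7 - L$
$a = 3268$ ($a = - 76 \left(-7 - 36\right) = \left(-76\right) \left(-43\right) = 3268$)
$\sqrt{a + 46416} = \sqrt{3268 + 46416} = \sqrt{49684} = 2 \sqrt{12421}$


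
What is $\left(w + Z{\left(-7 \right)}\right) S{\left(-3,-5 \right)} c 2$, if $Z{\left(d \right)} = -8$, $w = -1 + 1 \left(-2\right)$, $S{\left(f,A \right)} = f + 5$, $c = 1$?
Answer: $-44$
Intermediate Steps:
$S{\left(f,A \right)} = 5 + f$
$w = -3$ ($w = -1 - 2 = -3$)
$\left(w + Z{\left(-7 \right)}\right) S{\left(-3,-5 \right)} c 2 = \left(-3 - 8\right) \left(5 - 3\right) 1 \cdot 2 = - 11 \cdot 2 \cdot 1 \cdot 2 = - 11 \cdot 2 \cdot 2 = \left(-11\right) 4 = -44$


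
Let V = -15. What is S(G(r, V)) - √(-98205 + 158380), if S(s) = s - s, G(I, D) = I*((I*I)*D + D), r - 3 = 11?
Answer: -5*√2407 ≈ -245.31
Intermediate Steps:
r = 14 (r = 3 + 11 = 14)
G(I, D) = I*(D + D*I²) (G(I, D) = I*(I²*D + D) = I*(D*I² + D) = I*(D + D*I²))
S(s) = 0
S(G(r, V)) - √(-98205 + 158380) = 0 - √(-98205 + 158380) = 0 - √60175 = 0 - 5*√2407 = -5*√2407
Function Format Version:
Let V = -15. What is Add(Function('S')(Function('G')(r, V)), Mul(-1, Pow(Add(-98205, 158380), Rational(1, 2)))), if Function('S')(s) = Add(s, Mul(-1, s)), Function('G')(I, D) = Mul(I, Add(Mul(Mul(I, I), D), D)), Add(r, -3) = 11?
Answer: Mul(-5, Pow(2407, Rational(1, 2))) ≈ -245.31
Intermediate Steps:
r = 14 (r = Add(3, 11) = 14)
Function('G')(I, D) = Mul(I, Add(D, Mul(D, Pow(I, 2)))) (Function('G')(I, D) = Mul(I, Add(Mul(Pow(I, 2), D), D)) = Mul(I, Add(Mul(D, Pow(I, 2)), D)) = Mul(I, Add(D, Mul(D, Pow(I, 2)))))
Function('S')(s) = 0
Add(Function('S')(Function('G')(r, V)), Mul(-1, Pow(Add(-98205, 158380), Rational(1, 2)))) = Add(0, Mul(-1, Pow(Add(-98205, 158380), Rational(1, 2)))) = Add(0, Mul(-1, Pow(60175, Rational(1, 2)))) = Add(0, Mul(-1, Mul(5, Pow(2407, Rational(1, 2))))) = Add(0, Mul(-5, Pow(2407, Rational(1, 2)))) = Mul(-5, Pow(2407, Rational(1, 2)))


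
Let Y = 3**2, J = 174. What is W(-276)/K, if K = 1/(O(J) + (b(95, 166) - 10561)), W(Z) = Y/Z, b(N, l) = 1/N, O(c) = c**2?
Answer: -2809389/4370 ≈ -642.88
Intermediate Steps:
Y = 9
W(Z) = 9/Z
K = 95/1872926 (K = 1/(174**2 + (1/95 - 10561)) = 1/(30276 + (1/95 - 10561)) = 1/(30276 - 1003294/95) = 1/(1872926/95) = 95/1872926 ≈ 5.0723e-5)
W(-276)/K = (9/(-276))/(95/1872926) = (9*(-1/276))*(1872926/95) = -3/92*1872926/95 = -2809389/4370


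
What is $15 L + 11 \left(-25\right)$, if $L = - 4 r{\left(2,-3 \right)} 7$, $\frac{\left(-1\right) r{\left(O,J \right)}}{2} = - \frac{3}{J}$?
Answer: $565$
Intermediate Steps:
$r{\left(O,J \right)} = \frac{6}{J}$ ($r{\left(O,J \right)} = - 2 \left(- \frac{3}{J}\right) = \frac{6}{J}$)
$L = 56$ ($L = - 4 \frac{6}{-3} \cdot 7 = - 4 \cdot 6 \left(- \frac{1}{3}\right) 7 = - 4 \left(\left(-2\right) 7\right) = \left(-4\right) \left(-14\right) = 56$)
$15 L + 11 \left(-25\right) = 15 \cdot 56 + 11 \left(-25\right) = 840 - 275 = 565$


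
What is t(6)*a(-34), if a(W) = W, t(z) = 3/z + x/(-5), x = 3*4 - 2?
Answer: 51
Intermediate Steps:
x = 10 (x = 12 - 2 = 10)
t(z) = -2 + 3/z (t(z) = 3/z + 10/(-5) = 3/z + 10*(-⅕) = 3/z - 2 = -2 + 3/z)
t(6)*a(-34) = (-2 + 3/6)*(-34) = (-2 + 3*(⅙))*(-34) = (-2 + ½)*(-34) = -3/2*(-34) = 51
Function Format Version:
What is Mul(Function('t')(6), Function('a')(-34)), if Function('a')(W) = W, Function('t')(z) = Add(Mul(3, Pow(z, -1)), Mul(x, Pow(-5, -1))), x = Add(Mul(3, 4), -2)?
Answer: 51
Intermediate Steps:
x = 10 (x = Add(12, -2) = 10)
Function('t')(z) = Add(-2, Mul(3, Pow(z, -1))) (Function('t')(z) = Add(Mul(3, Pow(z, -1)), Mul(10, Pow(-5, -1))) = Add(Mul(3, Pow(z, -1)), Mul(10, Rational(-1, 5))) = Add(Mul(3, Pow(z, -1)), -2) = Add(-2, Mul(3, Pow(z, -1))))
Mul(Function('t')(6), Function('a')(-34)) = Mul(Add(-2, Mul(3, Pow(6, -1))), -34) = Mul(Add(-2, Mul(3, Rational(1, 6))), -34) = Mul(Add(-2, Rational(1, 2)), -34) = Mul(Rational(-3, 2), -34) = 51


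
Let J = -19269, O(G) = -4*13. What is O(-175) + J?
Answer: -19321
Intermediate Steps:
O(G) = -52
O(-175) + J = -52 - 19269 = -19321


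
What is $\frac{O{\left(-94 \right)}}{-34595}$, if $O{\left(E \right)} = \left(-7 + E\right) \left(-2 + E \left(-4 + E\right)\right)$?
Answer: $\frac{186042}{6919} \approx 26.889$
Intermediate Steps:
$\frac{O{\left(-94 \right)}}{-34595} = \frac{14 + \left(-94\right)^{3} - 11 \left(-94\right)^{2} + 26 \left(-94\right)}{-34595} = \left(14 - 830584 - 97196 - 2444\right) \left(- \frac{1}{34595}\right) = \left(-930210\right) \left(- \frac{1}{34595}\right) = \frac{186042}{6919}$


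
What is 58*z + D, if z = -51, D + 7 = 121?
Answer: -2844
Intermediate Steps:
D = 114 (D = -7 + 121 = 114)
58*z + D = 58*(-51) + 114 = -2958 + 114 = -2844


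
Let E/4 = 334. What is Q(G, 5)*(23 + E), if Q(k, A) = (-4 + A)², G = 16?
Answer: 1359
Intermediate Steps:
E = 1336 (E = 4*334 = 1336)
Q(G, 5)*(23 + E) = (-4 + 5)²*(23 + 1336) = 1²*1359 = 1*1359 = 1359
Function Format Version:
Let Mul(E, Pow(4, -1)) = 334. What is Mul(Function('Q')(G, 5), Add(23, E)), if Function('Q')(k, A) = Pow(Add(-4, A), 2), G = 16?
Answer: 1359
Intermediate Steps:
E = 1336 (E = Mul(4, 334) = 1336)
Mul(Function('Q')(G, 5), Add(23, E)) = Mul(Pow(Add(-4, 5), 2), Add(23, 1336)) = Mul(Pow(1, 2), 1359) = Mul(1, 1359) = 1359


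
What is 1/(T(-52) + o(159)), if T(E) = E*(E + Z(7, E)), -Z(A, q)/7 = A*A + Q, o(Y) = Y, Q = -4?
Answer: 1/19243 ≈ 5.1967e-5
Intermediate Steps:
Z(A, q) = 28 - 7*A**2 (Z(A, q) = -7*(A*A - 4) = -7*(A**2 - 4) = -7*(-4 + A**2) = 28 - 7*A**2)
T(E) = E*(-315 + E) (T(E) = E*(E + (28 - 7*7**2)) = E*(E + (28 - 7*49)) = E*(E + (28 - 343)) = E*(E - 315) = E*(-315 + E))
1/(T(-52) + o(159)) = 1/(-52*(-315 - 52) + 159) = 1/(-52*(-367) + 159) = 1/(19084 + 159) = 1/19243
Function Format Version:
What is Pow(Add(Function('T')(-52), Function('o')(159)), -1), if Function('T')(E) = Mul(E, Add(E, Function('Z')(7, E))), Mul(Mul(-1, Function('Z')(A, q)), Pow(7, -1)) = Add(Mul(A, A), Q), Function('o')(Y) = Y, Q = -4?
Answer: Rational(1, 19243) ≈ 5.1967e-5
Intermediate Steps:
Function('Z')(A, q) = Add(28, Mul(-7, Pow(A, 2))) (Function('Z')(A, q) = Mul(-7, Add(Mul(A, A), -4)) = Mul(-7, Add(Pow(A, 2), -4)) = Mul(-7, Add(-4, Pow(A, 2))) = Add(28, Mul(-7, Pow(A, 2))))
Function('T')(E) = Mul(E, Add(-315, E)) (Function('T')(E) = Mul(E, Add(E, Add(28, Mul(-7, Pow(7, 2))))) = Mul(E, Add(E, Add(28, Mul(-7, 49)))) = Mul(E, Add(E, Add(28, -343))) = Mul(E, Add(E, -315)) = Mul(E, Add(-315, E)))
Pow(Add(Function('T')(-52), Function('o')(159)), -1) = Pow(Add(Mul(-52, Add(-315, -52)), 159), -1) = Pow(Add(Mul(-52, -367), 159), -1) = Pow(Add(19084, 159), -1) = Pow(19243, -1) = Rational(1, 19243)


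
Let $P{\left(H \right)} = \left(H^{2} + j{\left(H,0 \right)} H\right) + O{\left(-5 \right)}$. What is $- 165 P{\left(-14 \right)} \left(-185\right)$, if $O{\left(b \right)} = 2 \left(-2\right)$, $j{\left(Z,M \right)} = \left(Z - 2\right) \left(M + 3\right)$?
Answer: $26373600$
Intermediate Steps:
$j{\left(Z,M \right)} = \left(-2 + Z\right) \left(3 + M\right)$
$O{\left(b \right)} = -4$
$P{\left(H \right)} = -4 + H^{2} + H \left(-6 + 3 H\right)$ ($P{\left(H \right)} = \left(H^{2} + \left(-6 - 0 + 3 H + 0 H\right) H\right) - 4 = \left(H^{2} + \left(-6 + 0 + 3 H + 0\right) H\right) - 4 = \left(H^{2} + \left(-6 + 3 H\right) H\right) - 4 = \left(H^{2} + H \left(-6 + 3 H\right)\right) - 4 = -4 + H^{2} + H \left(-6 + 3 H\right)$)
$- 165 P{\left(-14 \right)} \left(-185\right) = - 165 \left(-4 - -84 + 4 \left(-14\right)^{2}\right) \left(-185\right) = - 165 \left(-4 + 84 + 4 \cdot 196\right) \left(-185\right) = - 165 \left(-4 + 84 + 784\right) \left(-185\right) = \left(-165\right) 864 \left(-185\right) = \left(-142560\right) \left(-185\right) = 26373600$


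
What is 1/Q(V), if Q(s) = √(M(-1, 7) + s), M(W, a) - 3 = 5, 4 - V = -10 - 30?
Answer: √13/26 ≈ 0.13867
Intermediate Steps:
V = 44 (V = 4 - (-10 - 30) = 4 - 1*(-40) = 4 + 40 = 44)
M(W, a) = 8 (M(W, a) = 3 + 5 = 8)
Q(s) = √(8 + s)
1/Q(V) = 1/(√(8 + 44)) = 1/(√52) = 1/(2*√13) = √13/26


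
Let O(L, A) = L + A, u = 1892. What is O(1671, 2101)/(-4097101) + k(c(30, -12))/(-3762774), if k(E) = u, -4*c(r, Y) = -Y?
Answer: -10972449310/7708232559087 ≈ -0.0014235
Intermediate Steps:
c(r, Y) = Y/4 (c(r, Y) = -(-1)*Y/4 = Y/4)
k(E) = 1892
O(L, A) = A + L
O(1671, 2101)/(-4097101) + k(c(30, -12))/(-3762774) = (2101 + 1671)/(-4097101) + 1892/(-3762774) = 3772*(-1/4097101) + 1892*(-1/3762774) = -3772/4097101 - 946/1881387 = -10972449310/7708232559087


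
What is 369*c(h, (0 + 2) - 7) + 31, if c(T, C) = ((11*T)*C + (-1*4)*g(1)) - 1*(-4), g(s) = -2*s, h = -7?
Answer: 146524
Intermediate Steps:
c(T, C) = 12 + 11*C*T (c(T, C) = ((11*T)*C + (-1*4)*(-2*1)) - 1*(-4) = (11*C*T - 4*(-2)) + 4 = (11*C*T + 8) + 4 = (8 + 11*C*T) + 4 = 12 + 11*C*T)
369*c(h, (0 + 2) - 7) + 31 = 369*(12 + 11*((0 + 2) - 7)*(-7)) + 31 = 369*(12 + 11*(2 - 7)*(-7)) + 31 = 369*(12 + 11*(-5)*(-7)) + 31 = 369*(12 + 385) + 31 = 369*397 + 31 = 146493 + 31 = 146524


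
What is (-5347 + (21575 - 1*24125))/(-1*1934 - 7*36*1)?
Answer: 7897/2186 ≈ 3.6125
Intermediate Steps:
(-5347 + (21575 - 1*24125))/(-1*1934 - 7*36*1) = (-5347 + (21575 - 24125))/(-1934 - 252*1) = (-5347 - 2550)/(-1934 - 252) = -7897/(-2186) = -7897*(-1/2186) = 7897/2186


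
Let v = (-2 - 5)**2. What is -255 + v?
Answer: -206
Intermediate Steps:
v = 49 (v = (-7)**2 = 49)
-255 + v = -255 + 49 = -206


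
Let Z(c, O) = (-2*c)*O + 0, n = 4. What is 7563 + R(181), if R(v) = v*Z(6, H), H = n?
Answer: -1125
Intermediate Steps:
H = 4
Z(c, O) = -2*O*c (Z(c, O) = -2*O*c + 0 = -2*O*c)
R(v) = -48*v (R(v) = v*(-2*4*6) = v*(-48) = -48*v)
7563 + R(181) = 7563 - 48*181 = 7563 - 8688 = -1125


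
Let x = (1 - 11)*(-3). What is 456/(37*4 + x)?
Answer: 228/89 ≈ 2.5618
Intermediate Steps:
x = 30 (x = -10*(-3) = 30)
456/(37*4 + x) = 456/(37*4 + 30) = 456/(148 + 30) = 456/178 = 456*(1/178) = 228/89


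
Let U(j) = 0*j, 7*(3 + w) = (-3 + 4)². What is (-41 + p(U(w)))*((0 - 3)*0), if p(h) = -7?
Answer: 0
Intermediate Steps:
w = -20/7 (w = -3 + (-3 + 4)²/7 = -3 + (⅐)*1² = -3 + (⅐)*1 = -3 + ⅐ = -20/7 ≈ -2.8571)
U(j) = 0
(-41 + p(U(w)))*((0 - 3)*0) = (-41 - 7)*((0 - 3)*0) = -(-144)*0 = -48*0 = 0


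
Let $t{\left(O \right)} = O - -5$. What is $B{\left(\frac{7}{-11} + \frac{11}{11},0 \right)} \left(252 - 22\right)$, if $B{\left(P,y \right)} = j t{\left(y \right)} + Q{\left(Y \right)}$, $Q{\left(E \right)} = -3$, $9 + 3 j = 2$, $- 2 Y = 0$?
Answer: $- \frac{10120}{3} \approx -3373.3$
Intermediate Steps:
$Y = 0$ ($Y = \left(- \frac{1}{2}\right) 0 = 0$)
$j = - \frac{7}{3}$ ($j = -3 + \frac{1}{3} \cdot 2 = -3 + \frac{2}{3} = - \frac{7}{3} \approx -2.3333$)
$t{\left(O \right)} = 5 + O$ ($t{\left(O \right)} = O + 5 = 5 + O$)
$B{\left(P,y \right)} = - \frac{44}{3} - \frac{7 y}{3}$ ($B{\left(P,y \right)} = - \frac{7 \left(5 + y\right)}{3} - 3 = \left(- \frac{35}{3} - \frac{7 y}{3}\right) - 3 = - \frac{44}{3} - \frac{7 y}{3}$)
$B{\left(\frac{7}{-11} + \frac{11}{11},0 \right)} \left(252 - 22\right) = \left(- \frac{44}{3} - 0\right) \left(252 - 22\right) = \left(- \frac{44}{3} + 0\right) 230 = \left(- \frac{44}{3}\right) 230 = - \frac{10120}{3}$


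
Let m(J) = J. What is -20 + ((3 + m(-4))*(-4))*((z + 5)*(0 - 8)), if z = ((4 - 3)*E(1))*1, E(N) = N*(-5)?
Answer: -20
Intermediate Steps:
E(N) = -5*N
z = -5 (z = ((4 - 3)*(-5*1))*1 = (1*(-5))*1 = -5*1 = -5)
-20 + ((3 + m(-4))*(-4))*((z + 5)*(0 - 8)) = -20 + ((3 - 4)*(-4))*((-5 + 5)*(0 - 8)) = -20 + (-1*(-4))*(0*(-8)) = -20 + 4*0 = -20 + 0 = -20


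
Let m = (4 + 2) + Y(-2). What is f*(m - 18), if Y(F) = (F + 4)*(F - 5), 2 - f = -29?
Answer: -806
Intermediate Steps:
f = 31 (f = 2 - 1*(-29) = 2 + 29 = 31)
Y(F) = (-5 + F)*(4 + F) (Y(F) = (4 + F)*(-5 + F) = (-5 + F)*(4 + F))
m = -8 (m = (4 + 2) + (-20 + (-2)² - 1*(-2)) = 6 + (-20 + 4 + 2) = 6 - 14 = -8)
f*(m - 18) = 31*(-8 - 18) = 31*(-26) = -806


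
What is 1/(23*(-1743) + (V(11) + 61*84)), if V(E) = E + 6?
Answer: -1/34948 ≈ -2.8614e-5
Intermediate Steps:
V(E) = 6 + E
1/(23*(-1743) + (V(11) + 61*84)) = 1/(23*(-1743) + ((6 + 11) + 61*84)) = 1/(-40089 + (17 + 5124)) = 1/(-40089 + 5141) = 1/(-34948) = -1/34948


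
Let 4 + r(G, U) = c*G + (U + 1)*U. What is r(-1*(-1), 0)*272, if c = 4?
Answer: 0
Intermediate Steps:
r(G, U) = -4 + 4*G + U*(1 + U) (r(G, U) = -4 + (4*G + (U + 1)*U) = -4 + (4*G + (1 + U)*U) = -4 + (4*G + U*(1 + U)) = -4 + 4*G + U*(1 + U))
r(-1*(-1), 0)*272 = (-4 + 0 + 0² + 4*(-1*(-1)))*272 = (-4 + 0 + 0 + 4*1)*272 = (-4 + 0 + 0 + 4)*272 = 0*272 = 0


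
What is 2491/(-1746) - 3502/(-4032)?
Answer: -109145/195552 ≈ -0.55814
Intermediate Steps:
2491/(-1746) - 3502/(-4032) = 2491*(-1/1746) - 3502*(-1/4032) = -2491/1746 + 1751/2016 = -109145/195552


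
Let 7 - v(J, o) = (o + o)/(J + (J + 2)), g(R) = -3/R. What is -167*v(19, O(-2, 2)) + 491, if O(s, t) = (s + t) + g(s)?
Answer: -26619/40 ≈ -665.47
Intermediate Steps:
O(s, t) = s + t - 3/s (O(s, t) = (s + t) - 3/s = s + t - 3/s)
v(J, o) = 7 - 2*o/(2 + 2*J) (v(J, o) = 7 - (o + o)/(J + (J + 2)) = 7 - 2*o/(J + (2 + J)) = 7 - 2*o/(2 + 2*J))
-167*v(19, O(-2, 2)) + 491 = -167*(7 - (-2 + 2 - 3/(-2)) + 7*19)/(1 + 19) + 491 = -167*(7 - (-2 + 2 - 3*(-1/2)) + 133)/20 + 491 = -167*(7 - (-2 + 2 + 3/2) + 133)/20 + 491 = -167*(7 - 1*3/2 + 133)/20 + 491 = -167*(7 - 3/2 + 133)/20 + 491 = -167*277/(20*2) + 491 = -167*277/40 + 491 = -46259/40 + 491 = -26619/40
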